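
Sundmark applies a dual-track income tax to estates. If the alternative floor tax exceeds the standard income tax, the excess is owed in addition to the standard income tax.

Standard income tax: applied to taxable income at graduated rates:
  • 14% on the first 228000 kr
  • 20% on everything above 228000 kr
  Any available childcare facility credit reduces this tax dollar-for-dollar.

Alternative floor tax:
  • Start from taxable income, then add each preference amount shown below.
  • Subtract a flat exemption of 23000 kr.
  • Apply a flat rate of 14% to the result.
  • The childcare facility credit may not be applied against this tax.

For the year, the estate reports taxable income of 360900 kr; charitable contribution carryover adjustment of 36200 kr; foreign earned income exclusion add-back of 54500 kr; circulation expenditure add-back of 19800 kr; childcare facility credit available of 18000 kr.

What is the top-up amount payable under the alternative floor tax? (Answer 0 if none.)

22276 kr

Standard income tax:
  228000 kr × 14% = 31920 kr
  132900 kr × 20% = 26580 kr
  → 58500 kr
  Less childcare facility credit 18000 kr → 40500 kr

Alternative floor tax:
  Adjusted income: 360900 kr + 36200 kr + 54500 kr + 19800 kr = 471400 kr
  Less exemption 23000 kr → base 448400 kr
  448400 kr × 14% = 62776 kr

Excess of alternative floor tax over standard income tax: 62776 kr − 40500 kr = 22276 kr.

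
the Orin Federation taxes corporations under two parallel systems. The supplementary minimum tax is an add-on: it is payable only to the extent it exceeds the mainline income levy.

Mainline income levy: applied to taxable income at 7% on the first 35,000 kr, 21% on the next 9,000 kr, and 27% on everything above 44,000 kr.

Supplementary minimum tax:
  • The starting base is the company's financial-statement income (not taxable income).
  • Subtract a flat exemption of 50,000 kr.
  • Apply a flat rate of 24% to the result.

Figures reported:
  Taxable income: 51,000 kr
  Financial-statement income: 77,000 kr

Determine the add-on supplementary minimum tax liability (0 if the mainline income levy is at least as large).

Mainline income levy:
  35,000 kr × 7% = 2,450 kr
  9,000 kr × 21% = 1,890 kr
  7,000 kr × 27% = 1,890 kr
  → 6,230 kr

Supplementary minimum tax:
  Base (financial-statement income): 77,000 kr
  Less exemption 50,000 kr → base 27,000 kr
  27,000 kr × 24% = 6,480 kr

Excess of supplementary minimum tax over mainline income levy: 6,480 kr − 6,230 kr = 250 kr.

250 kr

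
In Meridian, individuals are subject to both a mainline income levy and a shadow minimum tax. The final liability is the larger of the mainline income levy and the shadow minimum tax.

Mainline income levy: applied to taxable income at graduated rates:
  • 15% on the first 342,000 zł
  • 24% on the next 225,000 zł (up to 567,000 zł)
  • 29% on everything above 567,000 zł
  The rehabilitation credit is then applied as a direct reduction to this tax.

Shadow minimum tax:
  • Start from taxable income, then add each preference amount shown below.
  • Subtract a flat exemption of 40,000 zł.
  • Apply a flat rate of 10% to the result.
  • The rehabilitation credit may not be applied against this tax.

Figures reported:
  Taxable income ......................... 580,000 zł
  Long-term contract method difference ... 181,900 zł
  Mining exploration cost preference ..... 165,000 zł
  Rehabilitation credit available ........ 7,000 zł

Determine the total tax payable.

Mainline income levy:
  342,000 zł × 15% = 51,300 zł
  225,000 zł × 24% = 54,000 zł
  13,000 zł × 29% = 3,770 zł
  → 109,070 zł
  Less rehabilitation credit 7,000 zł → 102,070 zł

Shadow minimum tax:
  Adjusted income: 580,000 zł + 181,900 zł + 165,000 zł = 926,900 zł
  Less exemption 40,000 zł → base 886,900 zł
  886,900 zł × 10% = 88,690 zł

102,070 zł > 88,690 zł, so the mainline income levy governs.

102,070 zł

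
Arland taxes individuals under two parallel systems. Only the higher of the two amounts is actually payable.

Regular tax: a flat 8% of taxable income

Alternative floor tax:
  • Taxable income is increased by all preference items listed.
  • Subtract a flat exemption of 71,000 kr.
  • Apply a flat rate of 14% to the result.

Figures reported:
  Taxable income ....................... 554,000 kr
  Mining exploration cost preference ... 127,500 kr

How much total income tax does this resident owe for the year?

85,470 kr

Alternative floor tax:
  Adjusted income: 554,000 kr + 127,500 kr = 681,500 kr
  Less exemption 71,000 kr → base 610,500 kr
  610,500 kr × 14% = 85,470 kr

Regular tax:
  554,000 kr × 8% = 44,320 kr

85,470 kr > 44,320 kr, so the alternative floor tax is the binding amount.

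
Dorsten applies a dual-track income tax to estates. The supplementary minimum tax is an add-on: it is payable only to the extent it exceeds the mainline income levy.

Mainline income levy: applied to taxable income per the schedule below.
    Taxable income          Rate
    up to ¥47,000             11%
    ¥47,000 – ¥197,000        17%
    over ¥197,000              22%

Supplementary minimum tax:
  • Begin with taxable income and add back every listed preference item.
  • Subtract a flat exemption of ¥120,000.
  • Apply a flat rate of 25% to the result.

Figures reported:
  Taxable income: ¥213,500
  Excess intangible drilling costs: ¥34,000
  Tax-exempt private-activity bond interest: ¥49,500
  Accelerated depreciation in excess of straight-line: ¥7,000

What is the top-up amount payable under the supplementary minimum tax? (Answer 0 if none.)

¥11,700

Mainline income levy:
  ¥47,000 × 11% = ¥5,170
  ¥150,000 × 17% = ¥25,500
  ¥16,500 × 22% = ¥3,630
  → ¥34,300

Supplementary minimum tax:
  Adjusted income: ¥213,500 + ¥34,000 + ¥49,500 + ¥7,000 = ¥304,000
  Less exemption ¥120,000 → base ¥184,000
  ¥184,000 × 25% = ¥46,000

Excess of supplementary minimum tax over mainline income levy: ¥46,000 − ¥34,300 = ¥11,700.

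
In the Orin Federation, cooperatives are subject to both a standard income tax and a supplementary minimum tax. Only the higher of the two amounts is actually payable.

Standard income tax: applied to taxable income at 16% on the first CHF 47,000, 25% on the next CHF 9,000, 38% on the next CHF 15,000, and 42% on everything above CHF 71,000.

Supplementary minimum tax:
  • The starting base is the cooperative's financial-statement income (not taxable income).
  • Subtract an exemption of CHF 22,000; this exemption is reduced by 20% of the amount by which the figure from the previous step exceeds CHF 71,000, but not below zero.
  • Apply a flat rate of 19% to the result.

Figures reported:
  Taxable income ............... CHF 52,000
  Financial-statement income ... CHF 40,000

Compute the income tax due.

CHF 8,770

Supplementary minimum tax:
  Base (financial-statement income): CHF 40,000
  Exemption: CHF 40,000 ≤ CHF 71,000, so full CHF 22,000 applies
  Base: CHF 40,000 − CHF 22,000 = CHF 18,000
  CHF 18,000 × 19% = CHF 3,420

Standard income tax:
  CHF 47,000 × 16% = CHF 7,520
  CHF 5,000 × 25% = CHF 1,250
  → CHF 8,770

CHF 8,770 > CHF 3,420, so the standard income tax governs.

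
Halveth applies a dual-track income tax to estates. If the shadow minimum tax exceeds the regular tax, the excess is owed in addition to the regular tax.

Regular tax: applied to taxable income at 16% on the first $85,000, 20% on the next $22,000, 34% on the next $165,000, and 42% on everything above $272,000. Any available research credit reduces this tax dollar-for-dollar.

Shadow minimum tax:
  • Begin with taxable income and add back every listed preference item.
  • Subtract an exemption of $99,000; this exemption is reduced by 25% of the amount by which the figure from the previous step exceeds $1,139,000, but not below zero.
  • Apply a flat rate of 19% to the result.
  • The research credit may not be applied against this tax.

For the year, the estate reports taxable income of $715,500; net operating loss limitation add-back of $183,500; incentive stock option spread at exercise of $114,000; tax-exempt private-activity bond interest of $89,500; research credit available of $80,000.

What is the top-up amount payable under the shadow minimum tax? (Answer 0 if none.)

$10,295

Shadow minimum tax:
  Adjusted income: $715,500 + $183,500 + $114,000 + $89,500 = $1,102,500
  Exemption: $1,102,500 ≤ $1,139,000, so full $99,000 applies
  Base: $1,102,500 − $99,000 = $1,003,500
  $1,003,500 × 19% = $190,665

Regular tax:
  $85,000 × 16% = $13,600
  $22,000 × 20% = $4,400
  $165,000 × 34% = $56,100
  $443,500 × 42% = $186,270
  → $260,370
  Less research credit $80,000 → $180,370

Excess of shadow minimum tax over regular tax: $190,665 − $180,370 = $10,295.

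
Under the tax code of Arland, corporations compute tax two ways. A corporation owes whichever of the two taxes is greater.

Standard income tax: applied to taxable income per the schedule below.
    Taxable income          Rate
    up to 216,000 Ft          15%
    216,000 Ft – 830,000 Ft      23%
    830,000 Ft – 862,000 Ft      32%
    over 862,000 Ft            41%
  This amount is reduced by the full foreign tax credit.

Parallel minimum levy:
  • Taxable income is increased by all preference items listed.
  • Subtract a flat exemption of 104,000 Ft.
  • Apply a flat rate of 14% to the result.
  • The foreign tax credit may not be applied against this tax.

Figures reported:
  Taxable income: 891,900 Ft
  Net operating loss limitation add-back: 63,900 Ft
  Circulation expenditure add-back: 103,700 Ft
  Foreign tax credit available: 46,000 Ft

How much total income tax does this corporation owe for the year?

Parallel minimum levy:
  Adjusted income: 891,900 Ft + 63,900 Ft + 103,700 Ft = 1,059,500 Ft
  Less exemption 104,000 Ft → base 955,500 Ft
  955,500 Ft × 14% = 133,770 Ft

Standard income tax:
  216,000 Ft × 15% = 32,400 Ft
  614,000 Ft × 23% = 141,220 Ft
  32,000 Ft × 32% = 10,240 Ft
  29,900 Ft × 41% = 12,259 Ft
  → 196,119 Ft
  Less foreign tax credit 46,000 Ft → 150,119 Ft

150,119 Ft > 133,770 Ft, so the standard income tax governs.

150,119 Ft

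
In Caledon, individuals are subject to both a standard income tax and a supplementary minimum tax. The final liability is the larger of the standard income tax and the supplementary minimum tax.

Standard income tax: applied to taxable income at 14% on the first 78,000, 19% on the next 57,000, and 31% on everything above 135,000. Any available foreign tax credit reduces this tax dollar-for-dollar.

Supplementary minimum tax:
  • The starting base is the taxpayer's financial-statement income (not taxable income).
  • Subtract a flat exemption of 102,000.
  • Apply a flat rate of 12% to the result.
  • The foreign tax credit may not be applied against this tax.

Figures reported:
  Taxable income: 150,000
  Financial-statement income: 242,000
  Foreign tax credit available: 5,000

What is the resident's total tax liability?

21,400

Standard income tax:
  78,000 × 14% = 10,920
  57,000 × 19% = 10,830
  15,000 × 31% = 4,650
  → 26,400
  Less foreign tax credit 5,000 → 21,400

Supplementary minimum tax:
  Base (financial-statement income): 242,000
  Less exemption 102,000 → base 140,000
  140,000 × 12% = 16,800

21,400 > 16,800, so the standard income tax governs.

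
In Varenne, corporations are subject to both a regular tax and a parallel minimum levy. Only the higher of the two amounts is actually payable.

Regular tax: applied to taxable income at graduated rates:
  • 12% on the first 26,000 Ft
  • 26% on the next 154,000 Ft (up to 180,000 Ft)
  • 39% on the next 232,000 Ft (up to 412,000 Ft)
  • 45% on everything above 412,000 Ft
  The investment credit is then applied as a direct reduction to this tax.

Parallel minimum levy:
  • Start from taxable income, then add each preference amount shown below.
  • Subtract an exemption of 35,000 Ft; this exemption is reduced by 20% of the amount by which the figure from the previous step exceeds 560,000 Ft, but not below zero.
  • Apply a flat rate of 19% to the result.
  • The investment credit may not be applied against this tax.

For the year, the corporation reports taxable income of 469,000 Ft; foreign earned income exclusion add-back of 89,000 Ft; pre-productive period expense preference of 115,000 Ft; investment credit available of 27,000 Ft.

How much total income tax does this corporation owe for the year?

Regular tax:
  26,000 Ft × 12% = 3,120 Ft
  154,000 Ft × 26% = 40,040 Ft
  232,000 Ft × 39% = 90,480 Ft
  57,000 Ft × 45% = 25,650 Ft
  → 159,290 Ft
  Less investment credit 27,000 Ft → 132,290 Ft

Parallel minimum levy:
  Adjusted income: 469,000 Ft + 89,000 Ft + 115,000 Ft = 673,000 Ft
  Exemption: 35,000 Ft − 20% × (673,000 Ft − 560,000 Ft) = 35,000 Ft − 22,600 Ft = 12,400 Ft
  Base: 673,000 Ft − 12,400 Ft = 660,600 Ft
  660,600 Ft × 19% = 125,514 Ft

132,290 Ft > 125,514 Ft, so the regular tax governs.

132,290 Ft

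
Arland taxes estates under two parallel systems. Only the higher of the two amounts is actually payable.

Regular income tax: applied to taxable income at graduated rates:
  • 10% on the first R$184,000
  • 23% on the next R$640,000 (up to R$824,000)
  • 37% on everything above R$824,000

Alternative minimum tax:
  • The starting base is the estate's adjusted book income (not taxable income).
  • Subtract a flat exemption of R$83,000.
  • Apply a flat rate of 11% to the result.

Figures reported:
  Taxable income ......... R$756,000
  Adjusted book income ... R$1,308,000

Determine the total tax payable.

R$149,960

Regular income tax:
  R$184,000 × 10% = R$18,400
  R$572,000 × 23% = R$131,560
  → R$149,960

Alternative minimum tax:
  Base (adjusted book income): R$1,308,000
  Less exemption R$83,000 → base R$1,225,000
  R$1,225,000 × 11% = R$134,750

R$149,960 > R$134,750, so the regular income tax governs.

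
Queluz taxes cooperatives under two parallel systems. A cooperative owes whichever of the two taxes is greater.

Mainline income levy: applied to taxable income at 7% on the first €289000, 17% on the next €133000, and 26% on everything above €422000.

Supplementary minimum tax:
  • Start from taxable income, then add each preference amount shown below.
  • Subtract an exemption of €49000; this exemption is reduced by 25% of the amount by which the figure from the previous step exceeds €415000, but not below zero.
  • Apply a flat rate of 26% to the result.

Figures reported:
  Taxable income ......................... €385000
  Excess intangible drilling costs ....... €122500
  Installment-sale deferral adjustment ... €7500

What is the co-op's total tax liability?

€127660

Mainline income levy:
  €289000 × 7% = €20230
  €96000 × 17% = €16320
  → €36550

Supplementary minimum tax:
  Adjusted income: €385000 + €122500 + €7500 = €515000
  Exemption: €49000 − 25% × (€515000 − €415000) = €49000 − €25000 = €24000
  Base: €515000 − €24000 = €491000
  €491000 × 26% = €127660

€127660 > €36550, so the supplementary minimum tax is the binding amount.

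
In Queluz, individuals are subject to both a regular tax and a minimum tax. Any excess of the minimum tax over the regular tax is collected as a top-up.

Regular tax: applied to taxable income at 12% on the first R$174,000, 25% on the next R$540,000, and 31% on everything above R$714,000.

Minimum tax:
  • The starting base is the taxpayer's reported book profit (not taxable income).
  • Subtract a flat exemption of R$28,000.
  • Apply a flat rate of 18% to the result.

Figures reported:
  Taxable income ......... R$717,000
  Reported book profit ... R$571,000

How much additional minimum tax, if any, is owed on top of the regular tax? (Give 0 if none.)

Minimum tax:
  Base (reported book profit): R$571,000
  Less exemption R$28,000 → base R$543,000
  R$543,000 × 18% = R$97,740

Regular tax:
  R$174,000 × 12% = R$20,880
  R$540,000 × 25% = R$135,000
  R$3,000 × 31% = R$930
  → R$156,810

R$97,740 ≤ R$156,810, so no add-on is due.

R$0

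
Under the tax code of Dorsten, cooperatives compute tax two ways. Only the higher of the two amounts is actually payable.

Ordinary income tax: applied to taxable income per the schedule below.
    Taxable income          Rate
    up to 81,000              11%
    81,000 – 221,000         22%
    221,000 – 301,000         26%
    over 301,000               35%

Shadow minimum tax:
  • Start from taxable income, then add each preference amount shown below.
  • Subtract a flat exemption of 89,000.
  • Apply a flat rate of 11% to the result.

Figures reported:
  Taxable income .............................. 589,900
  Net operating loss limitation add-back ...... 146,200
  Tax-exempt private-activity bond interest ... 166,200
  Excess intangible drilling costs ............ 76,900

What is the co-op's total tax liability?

Ordinary income tax:
  81,000 × 11% = 8,910
  140,000 × 22% = 30,800
  80,000 × 26% = 20,800
  288,900 × 35% = 101,115
  → 161,625

Shadow minimum tax:
  Adjusted income: 589,900 + 146,200 + 166,200 + 76,900 = 979,200
  Less exemption 89,000 → base 890,200
  890,200 × 11% = 97,922

161,625 > 97,922, so the ordinary income tax governs.

161,625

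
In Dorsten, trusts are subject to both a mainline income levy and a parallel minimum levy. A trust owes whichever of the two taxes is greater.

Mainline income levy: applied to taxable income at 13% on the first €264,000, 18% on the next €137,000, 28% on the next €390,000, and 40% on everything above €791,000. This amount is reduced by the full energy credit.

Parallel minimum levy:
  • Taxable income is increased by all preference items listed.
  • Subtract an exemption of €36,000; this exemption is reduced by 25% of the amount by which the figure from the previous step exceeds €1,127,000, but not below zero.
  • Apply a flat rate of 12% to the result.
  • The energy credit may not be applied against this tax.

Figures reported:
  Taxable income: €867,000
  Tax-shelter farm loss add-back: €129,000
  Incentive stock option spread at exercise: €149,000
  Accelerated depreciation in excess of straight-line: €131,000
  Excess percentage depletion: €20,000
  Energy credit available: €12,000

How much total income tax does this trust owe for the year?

€186,580

Parallel minimum levy:
  Adjusted income: €867,000 + €129,000 + €149,000 + €131,000 + €20,000 = €1,296,000
  Exemption: 25% × (€1,296,000 − €1,127,000) = €42,250 ≥ €36,000, so the exemption is fully phased out
  Base: €1,296,000 − €0 = €1,296,000
  €1,296,000 × 12% = €155,520

Mainline income levy:
  €264,000 × 13% = €34,320
  €137,000 × 18% = €24,660
  €390,000 × 28% = €109,200
  €76,000 × 40% = €30,400
  → €198,580
  Less energy credit €12,000 → €186,580

€186,580 > €155,520, so the mainline income levy governs.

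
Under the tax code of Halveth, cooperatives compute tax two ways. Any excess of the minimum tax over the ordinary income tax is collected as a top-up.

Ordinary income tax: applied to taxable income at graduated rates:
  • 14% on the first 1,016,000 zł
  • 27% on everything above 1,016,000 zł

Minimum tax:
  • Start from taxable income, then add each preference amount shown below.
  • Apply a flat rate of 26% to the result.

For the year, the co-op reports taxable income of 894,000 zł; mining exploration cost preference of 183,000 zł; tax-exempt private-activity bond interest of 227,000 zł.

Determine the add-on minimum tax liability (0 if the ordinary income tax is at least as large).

Minimum tax:
  Adjusted income: 894,000 zł + 183,000 zł + 227,000 zł = 1,304,000 zł
  1,304,000 zł × 26% = 339,040 zł

Ordinary income tax:
  894,000 zł × 14% = 125,160 zł

Excess of minimum tax over ordinary income tax: 339,040 zł − 125,160 zł = 213,880 zł.

213,880 zł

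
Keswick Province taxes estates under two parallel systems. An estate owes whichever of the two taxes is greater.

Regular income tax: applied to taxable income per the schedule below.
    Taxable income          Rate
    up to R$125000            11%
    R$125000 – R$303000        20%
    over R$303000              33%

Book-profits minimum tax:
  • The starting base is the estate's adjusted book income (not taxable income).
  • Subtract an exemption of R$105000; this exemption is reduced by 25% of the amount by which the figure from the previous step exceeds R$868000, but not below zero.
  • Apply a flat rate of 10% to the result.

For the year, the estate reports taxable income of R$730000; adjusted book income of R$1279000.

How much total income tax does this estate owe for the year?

Regular income tax:
  R$125000 × 11% = R$13750
  R$178000 × 20% = R$35600
  R$427000 × 33% = R$140910
  → R$190260

Book-profits minimum tax:
  Base (adjusted book income): R$1279000
  Exemption: R$105000 − 25% × (R$1279000 − R$868000) = R$105000 − R$102750 = R$2250
  Base: R$1279000 − R$2250 = R$1276750
  R$1276750 × 10% = R$127675

R$190260 > R$127675, so the regular income tax governs.

R$190260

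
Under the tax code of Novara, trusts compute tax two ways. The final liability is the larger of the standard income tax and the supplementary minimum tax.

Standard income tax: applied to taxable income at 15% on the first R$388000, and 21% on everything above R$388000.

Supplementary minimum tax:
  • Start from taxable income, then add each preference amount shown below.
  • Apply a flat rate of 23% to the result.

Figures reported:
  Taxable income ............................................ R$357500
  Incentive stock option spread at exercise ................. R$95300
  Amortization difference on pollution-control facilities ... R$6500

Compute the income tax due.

R$105639

Supplementary minimum tax:
  Adjusted income: R$357500 + R$95300 + R$6500 = R$459300
  R$459300 × 23% = R$105639

Standard income tax:
  R$357500 × 15% = R$53625

R$105639 > R$53625, so the supplementary minimum tax is the binding amount.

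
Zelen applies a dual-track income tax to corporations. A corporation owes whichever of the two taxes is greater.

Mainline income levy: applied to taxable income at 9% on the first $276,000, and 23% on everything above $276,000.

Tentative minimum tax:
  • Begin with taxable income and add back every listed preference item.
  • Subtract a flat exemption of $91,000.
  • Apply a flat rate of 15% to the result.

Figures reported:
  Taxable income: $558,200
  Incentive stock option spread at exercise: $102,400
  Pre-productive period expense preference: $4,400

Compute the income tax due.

$89,746

Mainline income levy:
  $276,000 × 9% = $24,840
  $282,200 × 23% = $64,906
  → $89,746

Tentative minimum tax:
  Adjusted income: $558,200 + $102,400 + $4,400 = $665,000
  Less exemption $91,000 → base $574,000
  $574,000 × 15% = $86,100

$89,746 > $86,100, so the mainline income levy governs.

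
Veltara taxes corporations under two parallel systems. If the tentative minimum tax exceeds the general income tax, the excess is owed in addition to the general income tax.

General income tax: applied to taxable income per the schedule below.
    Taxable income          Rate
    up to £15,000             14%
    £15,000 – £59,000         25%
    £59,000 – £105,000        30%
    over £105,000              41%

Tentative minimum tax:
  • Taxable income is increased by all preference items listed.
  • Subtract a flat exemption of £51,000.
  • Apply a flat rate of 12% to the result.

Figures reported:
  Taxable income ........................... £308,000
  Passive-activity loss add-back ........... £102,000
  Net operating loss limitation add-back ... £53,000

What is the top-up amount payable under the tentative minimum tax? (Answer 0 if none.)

£0

Tentative minimum tax:
  Adjusted income: £308,000 + £102,000 + £53,000 = £463,000
  Less exemption £51,000 → base £412,000
  £412,000 × 12% = £49,440

General income tax:
  £15,000 × 14% = £2,100
  £44,000 × 25% = £11,000
  £46,000 × 30% = £13,800
  £203,000 × 41% = £83,230
  → £110,130

£49,440 ≤ £110,130, so no add-on is due.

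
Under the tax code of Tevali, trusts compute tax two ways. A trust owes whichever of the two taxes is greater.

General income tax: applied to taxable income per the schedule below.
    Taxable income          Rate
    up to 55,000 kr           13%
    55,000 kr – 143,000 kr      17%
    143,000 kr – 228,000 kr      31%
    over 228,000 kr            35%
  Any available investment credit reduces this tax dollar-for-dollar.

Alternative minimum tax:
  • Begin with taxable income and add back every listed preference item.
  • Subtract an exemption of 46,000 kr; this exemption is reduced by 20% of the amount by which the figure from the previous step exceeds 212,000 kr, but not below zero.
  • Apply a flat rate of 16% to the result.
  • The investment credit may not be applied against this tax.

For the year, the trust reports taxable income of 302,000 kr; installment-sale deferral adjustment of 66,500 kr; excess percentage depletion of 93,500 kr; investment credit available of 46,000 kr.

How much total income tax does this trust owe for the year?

73,920 kr

Alternative minimum tax:
  Adjusted income: 302,000 kr + 66,500 kr + 93,500 kr = 462,000 kr
  Exemption: 20% × (462,000 kr − 212,000 kr) = 50,000 kr ≥ 46,000 kr, so the exemption is fully phased out
  Base: 462,000 kr − 0 kr = 462,000 kr
  462,000 kr × 16% = 73,920 kr

General income tax:
  55,000 kr × 13% = 7,150 kr
  88,000 kr × 17% = 14,960 kr
  85,000 kr × 31% = 26,350 kr
  74,000 kr × 35% = 25,900 kr
  → 74,360 kr
  Less investment credit 46,000 kr → 28,360 kr

73,920 kr > 28,360 kr, so the alternative minimum tax is the binding amount.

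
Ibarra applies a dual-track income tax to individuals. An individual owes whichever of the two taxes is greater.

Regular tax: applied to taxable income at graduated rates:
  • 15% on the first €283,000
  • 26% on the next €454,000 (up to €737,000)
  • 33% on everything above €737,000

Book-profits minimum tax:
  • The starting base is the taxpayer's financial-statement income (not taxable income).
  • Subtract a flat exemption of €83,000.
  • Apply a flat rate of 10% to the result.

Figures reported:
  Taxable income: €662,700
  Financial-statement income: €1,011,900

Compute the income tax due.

Regular tax:
  €283,000 × 15% = €42,450
  €379,700 × 26% = €98,722
  → €141,172

Book-profits minimum tax:
  Base (financial-statement income): €1,011,900
  Less exemption €83,000 → base €928,900
  €928,900 × 10% = €92,890

€141,172 > €92,890, so the regular tax governs.

€141,172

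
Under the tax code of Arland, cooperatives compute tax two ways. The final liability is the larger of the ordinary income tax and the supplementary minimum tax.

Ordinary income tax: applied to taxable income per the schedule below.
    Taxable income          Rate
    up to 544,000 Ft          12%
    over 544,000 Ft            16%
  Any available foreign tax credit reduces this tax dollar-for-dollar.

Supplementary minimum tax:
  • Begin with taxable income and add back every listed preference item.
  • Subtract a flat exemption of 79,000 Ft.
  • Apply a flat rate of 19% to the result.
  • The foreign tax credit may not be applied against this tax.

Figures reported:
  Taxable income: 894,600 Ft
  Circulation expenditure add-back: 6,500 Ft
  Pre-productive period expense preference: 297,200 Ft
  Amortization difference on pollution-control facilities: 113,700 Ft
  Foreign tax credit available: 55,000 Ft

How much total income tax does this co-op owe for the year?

234,270 Ft

Ordinary income tax:
  544,000 Ft × 12% = 65,280 Ft
  350,600 Ft × 16% = 56,096 Ft
  → 121,376 Ft
  Less foreign tax credit 55,000 Ft → 66,376 Ft

Supplementary minimum tax:
  Adjusted income: 894,600 Ft + 6,500 Ft + 297,200 Ft + 113,700 Ft = 1,312,000 Ft
  Less exemption 79,000 Ft → base 1,233,000 Ft
  1,233,000 Ft × 19% = 234,270 Ft

234,270 Ft > 66,376 Ft, so the supplementary minimum tax is the binding amount.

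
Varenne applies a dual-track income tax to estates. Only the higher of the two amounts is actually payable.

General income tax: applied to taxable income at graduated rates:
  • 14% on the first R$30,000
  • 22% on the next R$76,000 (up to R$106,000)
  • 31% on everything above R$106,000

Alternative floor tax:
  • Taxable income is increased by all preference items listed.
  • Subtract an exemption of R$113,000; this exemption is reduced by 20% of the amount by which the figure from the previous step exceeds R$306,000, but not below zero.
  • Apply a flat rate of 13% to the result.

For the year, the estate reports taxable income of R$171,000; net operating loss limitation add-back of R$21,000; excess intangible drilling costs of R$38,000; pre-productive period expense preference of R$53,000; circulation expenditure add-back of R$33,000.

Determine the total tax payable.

General income tax:
  R$30,000 × 14% = R$4,200
  R$76,000 × 22% = R$16,720
  R$65,000 × 31% = R$20,150
  → R$41,070

Alternative floor tax:
  Adjusted income: R$171,000 + R$21,000 + R$38,000 + R$53,000 + R$33,000 = R$316,000
  Exemption: R$113,000 − 20% × (R$316,000 − R$306,000) = R$113,000 − R$2,000 = R$111,000
  Base: R$316,000 − R$111,000 = R$205,000
  R$205,000 × 13% = R$26,650

R$41,070 > R$26,650, so the general income tax governs.

R$41,070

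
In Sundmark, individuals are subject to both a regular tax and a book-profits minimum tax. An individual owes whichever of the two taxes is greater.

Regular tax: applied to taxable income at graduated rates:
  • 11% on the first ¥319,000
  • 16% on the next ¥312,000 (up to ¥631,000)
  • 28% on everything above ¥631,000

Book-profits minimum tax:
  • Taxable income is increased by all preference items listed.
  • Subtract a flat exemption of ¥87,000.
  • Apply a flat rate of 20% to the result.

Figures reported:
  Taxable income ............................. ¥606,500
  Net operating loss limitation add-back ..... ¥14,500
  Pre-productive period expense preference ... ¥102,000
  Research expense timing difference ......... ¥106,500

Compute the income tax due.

¥148,500

Book-profits minimum tax:
  Adjusted income: ¥606,500 + ¥14,500 + ¥102,000 + ¥106,500 = ¥829,500
  Less exemption ¥87,000 → base ¥742,500
  ¥742,500 × 20% = ¥148,500

Regular tax:
  ¥319,000 × 11% = ¥35,090
  ¥287,500 × 16% = ¥46,000
  → ¥81,090

¥148,500 > ¥81,090, so the book-profits minimum tax is the binding amount.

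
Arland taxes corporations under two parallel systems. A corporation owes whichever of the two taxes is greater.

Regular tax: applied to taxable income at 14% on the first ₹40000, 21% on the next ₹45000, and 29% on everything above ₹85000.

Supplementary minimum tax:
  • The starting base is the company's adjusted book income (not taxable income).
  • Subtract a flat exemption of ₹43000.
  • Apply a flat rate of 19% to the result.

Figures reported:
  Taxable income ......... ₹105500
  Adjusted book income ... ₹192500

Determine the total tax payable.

Regular tax:
  ₹40000 × 14% = ₹5600
  ₹45000 × 21% = ₹9450
  ₹20500 × 29% = ₹5945
  → ₹20995

Supplementary minimum tax:
  Base (adjusted book income): ₹192500
  Less exemption ₹43000 → base ₹149500
  ₹149500 × 19% = ₹28405

₹28405 > ₹20995, so the supplementary minimum tax is the binding amount.

₹28405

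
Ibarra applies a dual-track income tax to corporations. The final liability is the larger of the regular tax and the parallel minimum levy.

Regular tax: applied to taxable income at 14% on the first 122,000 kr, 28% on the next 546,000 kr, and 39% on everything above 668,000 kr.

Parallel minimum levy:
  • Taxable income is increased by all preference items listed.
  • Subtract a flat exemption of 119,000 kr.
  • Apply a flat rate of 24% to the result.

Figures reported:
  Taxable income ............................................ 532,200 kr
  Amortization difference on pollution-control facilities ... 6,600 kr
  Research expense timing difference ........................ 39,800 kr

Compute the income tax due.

131,936 kr

Parallel minimum levy:
  Adjusted income: 532,200 kr + 6,600 kr + 39,800 kr = 578,600 kr
  Less exemption 119,000 kr → base 459,600 kr
  459,600 kr × 24% = 110,304 kr

Regular tax:
  122,000 kr × 14% = 17,080 kr
  410,200 kr × 28% = 114,856 kr
  → 131,936 kr

131,936 kr > 110,304 kr, so the regular tax governs.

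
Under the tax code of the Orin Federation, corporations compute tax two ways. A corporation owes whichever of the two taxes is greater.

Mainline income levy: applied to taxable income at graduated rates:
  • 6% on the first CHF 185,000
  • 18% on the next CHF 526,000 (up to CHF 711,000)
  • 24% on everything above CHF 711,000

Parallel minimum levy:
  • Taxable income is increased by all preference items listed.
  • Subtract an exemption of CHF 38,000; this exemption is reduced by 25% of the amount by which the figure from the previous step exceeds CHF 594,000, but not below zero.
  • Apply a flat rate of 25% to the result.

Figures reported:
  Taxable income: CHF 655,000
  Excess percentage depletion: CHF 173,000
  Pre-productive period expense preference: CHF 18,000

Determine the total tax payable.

Parallel minimum levy:
  Adjusted income: CHF 655,000 + CHF 173,000 + CHF 18,000 = CHF 846,000
  Exemption: 25% × (CHF 846,000 − CHF 594,000) = CHF 63,000 ≥ CHF 38,000, so the exemption is fully phased out
  Base: CHF 846,000 − CHF 0 = CHF 846,000
  CHF 846,000 × 25% = CHF 211,500

Mainline income levy:
  CHF 185,000 × 6% = CHF 11,100
  CHF 470,000 × 18% = CHF 84,600
  → CHF 95,700

CHF 211,500 > CHF 95,700, so the parallel minimum levy is the binding amount.

CHF 211,500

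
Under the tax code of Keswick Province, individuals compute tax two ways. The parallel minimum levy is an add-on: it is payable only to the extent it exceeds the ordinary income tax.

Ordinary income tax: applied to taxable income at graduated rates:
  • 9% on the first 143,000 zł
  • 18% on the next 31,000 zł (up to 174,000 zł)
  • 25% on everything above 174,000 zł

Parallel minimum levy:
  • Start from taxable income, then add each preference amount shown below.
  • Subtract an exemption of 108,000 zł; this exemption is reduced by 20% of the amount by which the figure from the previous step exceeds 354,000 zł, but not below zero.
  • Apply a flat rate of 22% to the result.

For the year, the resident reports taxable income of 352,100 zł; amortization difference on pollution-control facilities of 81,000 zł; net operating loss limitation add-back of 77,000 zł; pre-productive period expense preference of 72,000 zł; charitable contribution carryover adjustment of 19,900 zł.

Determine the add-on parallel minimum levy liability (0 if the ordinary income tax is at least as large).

56,617 zł

Parallel minimum levy:
  Adjusted income: 352,100 zł + 81,000 zł + 77,000 zł + 72,000 zł + 19,900 zł = 602,000 zł
  Exemption: 108,000 zł − 20% × (602,000 zł − 354,000 zł) = 108,000 zł − 49,600 zł = 58,400 zł
  Base: 602,000 zł − 58,400 zł = 543,600 zł
  543,600 zł × 22% = 119,592 zł

Ordinary income tax:
  143,000 zł × 9% = 12,870 zł
  31,000 zł × 18% = 5,580 zł
  178,100 zł × 25% = 44,525 zł
  → 62,975 zł

Excess of parallel minimum levy over ordinary income tax: 119,592 zł − 62,975 zł = 56,617 zł.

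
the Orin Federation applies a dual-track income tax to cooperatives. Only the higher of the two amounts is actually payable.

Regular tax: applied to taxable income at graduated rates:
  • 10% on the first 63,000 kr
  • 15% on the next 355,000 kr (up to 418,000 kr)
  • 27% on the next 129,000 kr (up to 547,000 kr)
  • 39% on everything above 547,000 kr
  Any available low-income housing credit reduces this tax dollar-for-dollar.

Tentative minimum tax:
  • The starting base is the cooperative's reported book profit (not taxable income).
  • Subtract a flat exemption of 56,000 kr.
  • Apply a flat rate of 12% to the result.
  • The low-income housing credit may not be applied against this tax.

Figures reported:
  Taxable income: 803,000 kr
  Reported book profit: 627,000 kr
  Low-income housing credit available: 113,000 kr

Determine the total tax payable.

Tentative minimum tax:
  Base (reported book profit): 627,000 kr
  Less exemption 56,000 kr → base 571,000 kr
  571,000 kr × 12% = 68,520 kr

Regular tax:
  63,000 kr × 10% = 6,300 kr
  355,000 kr × 15% = 53,250 kr
  129,000 kr × 27% = 34,830 kr
  256,000 kr × 39% = 99,840 kr
  → 194,220 kr
  Less low-income housing credit 113,000 kr → 81,220 kr

81,220 kr > 68,520 kr, so the regular tax governs.

81,220 kr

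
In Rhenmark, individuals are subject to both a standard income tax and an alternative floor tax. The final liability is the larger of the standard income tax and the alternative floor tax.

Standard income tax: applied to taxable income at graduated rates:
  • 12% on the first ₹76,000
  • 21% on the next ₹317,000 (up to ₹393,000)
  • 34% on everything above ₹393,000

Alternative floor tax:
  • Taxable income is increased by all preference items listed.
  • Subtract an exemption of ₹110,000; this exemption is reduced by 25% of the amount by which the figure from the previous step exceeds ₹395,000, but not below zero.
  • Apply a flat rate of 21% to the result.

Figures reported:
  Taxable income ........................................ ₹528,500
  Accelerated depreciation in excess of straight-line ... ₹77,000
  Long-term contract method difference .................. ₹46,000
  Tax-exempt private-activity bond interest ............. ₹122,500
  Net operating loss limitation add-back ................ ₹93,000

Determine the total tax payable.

₹182,070

Standard income tax:
  ₹76,000 × 12% = ₹9,120
  ₹317,000 × 21% = ₹66,570
  ₹135,500 × 34% = ₹46,070
  → ₹121,760

Alternative floor tax:
  Adjusted income: ₹528,500 + ₹77,000 + ₹46,000 + ₹122,500 + ₹93,000 = ₹867,000
  Exemption: 25% × (₹867,000 − ₹395,000) = ₹118,000 ≥ ₹110,000, so the exemption is fully phased out
  Base: ₹867,000 − ₹0 = ₹867,000
  ₹867,000 × 21% = ₹182,070

₹182,070 > ₹121,760, so the alternative floor tax is the binding amount.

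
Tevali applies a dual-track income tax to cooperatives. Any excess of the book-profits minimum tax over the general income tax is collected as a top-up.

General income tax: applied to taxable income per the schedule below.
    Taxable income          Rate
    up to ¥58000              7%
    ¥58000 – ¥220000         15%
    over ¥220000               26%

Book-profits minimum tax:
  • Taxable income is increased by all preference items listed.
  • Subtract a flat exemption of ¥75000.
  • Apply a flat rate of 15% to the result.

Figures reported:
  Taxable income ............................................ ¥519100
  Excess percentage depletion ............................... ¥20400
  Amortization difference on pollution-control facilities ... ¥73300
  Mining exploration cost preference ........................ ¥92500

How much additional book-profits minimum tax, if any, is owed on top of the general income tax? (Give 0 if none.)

¥0

General income tax:
  ¥58000 × 7% = ¥4060
  ¥162000 × 15% = ¥24300
  ¥299100 × 26% = ¥77766
  → ¥106126

Book-profits minimum tax:
  Adjusted income: ¥519100 + ¥20400 + ¥73300 + ¥92500 = ¥705300
  Less exemption ¥75000 → base ¥630300
  ¥630300 × 15% = ¥94545

¥94545 ≤ ¥106126, so no add-on is due.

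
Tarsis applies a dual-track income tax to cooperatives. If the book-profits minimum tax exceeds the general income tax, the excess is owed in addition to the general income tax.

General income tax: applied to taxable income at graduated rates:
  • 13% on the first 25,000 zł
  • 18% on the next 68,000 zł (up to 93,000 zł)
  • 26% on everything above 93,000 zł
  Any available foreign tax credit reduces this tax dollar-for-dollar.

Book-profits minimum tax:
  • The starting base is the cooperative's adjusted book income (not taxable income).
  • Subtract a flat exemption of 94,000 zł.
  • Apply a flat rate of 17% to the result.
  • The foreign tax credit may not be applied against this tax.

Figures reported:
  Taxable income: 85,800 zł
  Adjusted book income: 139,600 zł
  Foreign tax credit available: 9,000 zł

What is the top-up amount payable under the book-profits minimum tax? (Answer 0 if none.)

2,558 zł

Book-profits minimum tax:
  Base (adjusted book income): 139,600 zł
  Less exemption 94,000 zł → base 45,600 zł
  45,600 zł × 17% = 7,752 zł

General income tax:
  25,000 zł × 13% = 3,250 zł
  60,800 zł × 18% = 10,944 zł
  → 14,194 zł
  Less foreign tax credit 9,000 zł → 5,194 zł

Excess of book-profits minimum tax over general income tax: 7,752 zł − 5,194 zł = 2,558 zł.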